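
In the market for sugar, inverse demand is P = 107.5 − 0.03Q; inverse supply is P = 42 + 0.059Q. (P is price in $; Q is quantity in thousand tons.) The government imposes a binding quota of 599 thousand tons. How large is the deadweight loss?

$834.67 thousand

Competitive equilibrium: 107.5 − 0.03Q = 42 + 0.059Q → Q* = 735.9551, P* = 85.4213.
At Q = 599: demand price = 107.5 − 0.03·599 = 89.53; supply price = 42 + 0.059·599 = 77.341.
ΔQ = 735.9551 − 599 = 136.9551; wedge = 89.53 − 77.341 = 12.189.
Deadweight loss = ½ × 136.9551 × 12.189 = $834.67 thousand.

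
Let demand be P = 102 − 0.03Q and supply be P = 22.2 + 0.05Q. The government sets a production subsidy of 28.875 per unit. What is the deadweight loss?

5211.04

Competitive equilibrium: 102 − 0.03Q = 22.2 + 0.05Q → Q* = 997.5, P* = 72.075.
The subsidy lowers effective supply by 28.875: P = 0.05Q − 6.675.
New quantity: 102 − 0.03Q = 0.05Q − 6.675 → Q' = 1358.4375.
Overproduction ΔQ = 1358.4375 − 997.5 = 360.9375; wedge = subsidy = 28.875.
Deadweight loss = ½ × 360.9375 × 28.875 = 5211.04.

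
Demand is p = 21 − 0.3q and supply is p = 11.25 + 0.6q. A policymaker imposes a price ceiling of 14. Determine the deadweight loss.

Competitive equilibrium: 21 − 0.3q = 11.25 + 0.6q → q* = 10.8333, p* = 17.75.
At the ceiling p = 14, quantity supplied = (14 − 11.25)/0.6 = 4.5833.
Willingness to pay at q' = 4.5833: 21 − 0.3·4.5833 = 19.625.
Δq = 10.8333 − 4.5833 = 6.25; wedge = 19.625 − 14 = 5.625.
Welfare loss = ½ × 6.25 × 5.625 = 17.58.

17.58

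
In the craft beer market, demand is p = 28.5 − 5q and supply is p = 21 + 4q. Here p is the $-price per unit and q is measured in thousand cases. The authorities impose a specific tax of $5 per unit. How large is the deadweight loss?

Competitive equilibrium: 28.5 − 5q = 21 + 4q → q* = 0.8333, p* = 24.3333.
With the tax, the buyer price exceeds the seller price by 5: (28.5 − 5q) − (21 + 4q) = 5 → q' = 0.2778.
Δq = 0.8333 − 0.2778 = 0.5555; the wedge equals the tax, 5.
Deadweight loss = ½ × 0.5555 × 5 = $1.39 thousand.

$1.39 thousand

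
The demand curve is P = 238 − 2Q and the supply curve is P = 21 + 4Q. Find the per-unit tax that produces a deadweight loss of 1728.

Competitive equilibrium: 238 − 2Q = 21 + 4Q → Q* = 36.1667, P* = 165.6667.
A tax t gives ΔQ = t/6 and wedge t, so DWL = t²/12.
t²/12 = 1728 → t² = 20736 → t = 144.

144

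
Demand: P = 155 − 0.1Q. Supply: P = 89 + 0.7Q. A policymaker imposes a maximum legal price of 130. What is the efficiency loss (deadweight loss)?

Competitive equilibrium: 155 − 0.1Q = 89 + 0.7Q → Q* = 82.5, P* = 146.75.
At the ceiling P = 130, quantity supplied = (130 − 89)/0.7 = 58.5714.
Willingness to pay at Q' = 58.5714: 155 − 0.1·58.5714 = 149.1429.
ΔQ = 82.5 − 58.5714 = 23.9286; wedge = 149.1429 − 130 = 19.1429.
Deadweight loss = ½ × 23.9286 × 19.1429 = 229.03.

229.03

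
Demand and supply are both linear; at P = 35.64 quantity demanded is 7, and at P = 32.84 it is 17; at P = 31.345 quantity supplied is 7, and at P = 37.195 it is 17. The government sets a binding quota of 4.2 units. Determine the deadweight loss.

Demand slope = (32.84 − 35.64)/(17 − 7) = −0.28, so P = 37.6 − 0.28Q.
Supply slope = (37.195 − 31.345)/(17 − 7) = 0.585, so P = 27.25 + 0.585Q.
Competitive equilibrium: 37.6 − 0.28Q = 27.25 + 0.585Q → Q* = 11.9653, P* = 34.2497.
At Q = 4.2: demand price = 37.6 − 0.28·4.2 = 36.424; supply price = 27.25 + 0.585·4.2 = 29.707.
ΔQ = 11.9653 − 4.2 = 7.7653; wedge = 36.424 − 29.707 = 6.717.
Welfare loss = ½ × 7.7653 × 6.717 = 26.08.

26.08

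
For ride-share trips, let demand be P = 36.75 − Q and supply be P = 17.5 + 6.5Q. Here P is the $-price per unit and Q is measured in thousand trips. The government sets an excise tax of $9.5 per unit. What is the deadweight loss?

$6.02 thousand

Competitive equilibrium: 36.75 − Q = 17.5 + 6.5Q → Q* = 2.5667, P* = 34.1833.
With the tax, the buyer price exceeds the seller price by 9.5: (36.75 − Q) − (17.5 + 6.5Q) = 9.5 → Q' = 1.3.
ΔQ = 2.5667 − 1.3 = 1.2667; the wedge equals the tax, 9.5.
Deadweight loss = ½ × 1.2667 × 9.5 = $6.02 thousand.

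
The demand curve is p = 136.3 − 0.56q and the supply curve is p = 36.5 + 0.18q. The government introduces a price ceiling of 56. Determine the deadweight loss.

Competitive equilibrium: 136.3 − 0.56q = 36.5 + 0.18q → q* = 134.8649, p* = 60.7757.
At the ceiling p = 56, quantity supplied = (56 − 36.5)/0.18 = 108.3333.
Willingness to pay at q' = 108.3333: 136.3 − 0.56·108.3333 = 75.6334.
Δq = 134.8649 − 108.3333 = 26.5316; wedge = 75.6334 − 56 = 19.6334.
The triangle = ½ × 26.5316 × 19.6334 = 260.45.

260.45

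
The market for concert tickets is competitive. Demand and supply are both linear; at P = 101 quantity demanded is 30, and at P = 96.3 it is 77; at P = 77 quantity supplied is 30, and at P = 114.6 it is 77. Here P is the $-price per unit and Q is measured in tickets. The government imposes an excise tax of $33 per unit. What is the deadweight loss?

Demand slope = (96.3 − 101)/(77 − 30) = −0.1, so P = 104 − 0.1Q.
Supply slope = (114.6 − 77)/(77 − 30) = 0.8, so P = 53 + 0.8Q.
Competitive equilibrium: 104 − 0.1Q = 53 + 0.8Q → Q* = 56.6667, P* = 98.3333.
With the tax, the buyer price exceeds the seller price by 33: (104 − 0.1Q) − (53 + 0.8Q) = 33 → Q' = 20.
ΔQ = 56.6667 − 20 = 36.6667; the wedge equals the tax, 33.
Welfare loss = ½ × 36.6667 × 33 = $605.

$605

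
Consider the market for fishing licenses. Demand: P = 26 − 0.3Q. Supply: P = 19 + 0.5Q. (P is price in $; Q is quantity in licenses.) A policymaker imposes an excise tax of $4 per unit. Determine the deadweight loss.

Competitive equilibrium: 26 − 0.3Q = 19 + 0.5Q → Q* = 8.75, P* = 23.375.
With the tax, the buyer price exceeds the seller price by 4: (26 − 0.3Q) − (19 + 0.5Q) = 4 → Q' = 3.75.
ΔQ = 8.75 − 3.75 = 5; the wedge equals the tax, 4.
The triangle = ½ × 5 × 4 = $10.

$10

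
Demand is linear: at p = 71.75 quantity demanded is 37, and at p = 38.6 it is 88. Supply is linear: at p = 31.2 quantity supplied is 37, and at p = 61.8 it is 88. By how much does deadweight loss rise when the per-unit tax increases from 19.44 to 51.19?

Demand slope = (38.6 − 71.75)/(88 − 37) = −0.65, so p = 95.8 − 0.65q.
Supply slope = (61.8 − 31.2)/(88 − 37) = 0.6, so p = 9 + 0.6q.
Competitive equilibrium: 95.8 − 0.65q = 9 + 0.6q → q* = 69.44, p* = 50.664.
For a per-unit tax t: Δq = t/1.25, so DWL = ½·t·(t/1.25) = t²/2.5.
At t = 19.44: DWL = 151.165. At t = 51.19: DWL = 1048.166.
Increase = 1048.166 − 151.165 = 897.001.

897.001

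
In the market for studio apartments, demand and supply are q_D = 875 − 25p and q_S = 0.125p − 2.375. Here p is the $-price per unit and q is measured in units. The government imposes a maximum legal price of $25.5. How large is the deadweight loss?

In inverse form: demand p = 35 − 0.04q, supply p = 19 + 8q.
Competitive equilibrium: 35 − 0.04q = 19 + 8q → q* = 1.99, p* = 34.9204.
At the ceiling p = 25.5, quantity supplied = (25.5 − 19)/8 = 0.8125.
Willingness to pay at q' = 0.8125: 35 − 0.04·0.8125 = 34.9675.
Δq = 1.99 − 0.8125 = 1.1775; wedge = 34.9675 − 25.5 = 9.4675.
Deadweight loss = ½ × 1.1775 × 9.4675 = $5.57.

$5.57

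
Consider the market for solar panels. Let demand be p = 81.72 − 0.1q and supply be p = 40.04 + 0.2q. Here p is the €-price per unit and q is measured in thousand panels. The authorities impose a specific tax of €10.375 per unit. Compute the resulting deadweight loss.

€179.40 thousand

Competitive equilibrium: 81.72 − 0.1q = 40.04 + 0.2q → q* = 138.9333, p* = 67.8267.
With the tax, the buyer price exceeds the seller price by 10.375: (81.72 − 0.1q) − (40.04 + 0.2q) = 10.375 → q' = 104.35.
Δq = 138.9333 − 104.35 = 34.5833; the wedge equals the tax, 10.375.
The triangle = ½ × 34.5833 × 10.375 = €179.40 thousand.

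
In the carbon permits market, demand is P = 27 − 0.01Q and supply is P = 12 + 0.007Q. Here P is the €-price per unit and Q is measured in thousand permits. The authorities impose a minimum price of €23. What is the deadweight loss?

Competitive equilibrium: 27 − 0.01Q = 12 + 0.007Q → Q* = 882.3529, P* = 18.1765.
At the floor P = 23, quantity demanded = (27 − 23)/0.01 = 400.
Sellers' marginal cost at Q' = 400: 12 + 0.007·400 = 14.8.
ΔQ = 882.3529 − 400 = 482.3529; wedge = 23 − 14.8 = 8.2.
Deadweight loss = ½ × 482.3529 × 8.2 = €1977.65 thousand.

€1977.65 thousand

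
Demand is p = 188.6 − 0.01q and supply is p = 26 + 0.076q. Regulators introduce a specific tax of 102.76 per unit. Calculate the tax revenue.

71501.84

Competitive equilibrium: 188.6 − 0.01q = 26 + 0.076q → q* = 1890.69767, p* = 169.69302.
With the tax, the buyer price exceeds the seller price by 102.76: (188.6 − 0.01q) − (26 + 0.076q) = 102.76 → q' = 695.81395.
Tax revenue = 102.76 × 695.81395 = 71501.84.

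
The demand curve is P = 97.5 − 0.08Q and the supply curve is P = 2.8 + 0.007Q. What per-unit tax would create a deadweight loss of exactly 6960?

Competitive equilibrium: 97.5 − 0.08Q = 2.8 + 0.007Q → Q* = 1088.5057, P* = 10.4195.
A tax t gives ΔQ = t/0.087 and wedge t, so DWL = t²/0.174.
t²/0.174 = 6960 → t² = 1211.04 → t = 34.8.

34.8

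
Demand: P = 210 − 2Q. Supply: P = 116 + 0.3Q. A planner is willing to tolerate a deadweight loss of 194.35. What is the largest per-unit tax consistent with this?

Competitive equilibrium: 210 − 2Q = 116 + 0.3Q → Q* = 40.8696, P* = 128.2609.
A tax t gives ΔQ = t/2.3 and wedge t, so DWL = t²/4.6.
t²/4.6 = 194.35 → t² = 894.01 → t = 29.9.

29.9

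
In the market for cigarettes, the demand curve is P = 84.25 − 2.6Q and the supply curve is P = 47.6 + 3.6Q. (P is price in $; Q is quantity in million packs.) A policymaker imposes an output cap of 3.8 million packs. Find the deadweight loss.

$13.82 million

Competitive equilibrium: 84.25 − 2.6Q = 47.6 + 3.6Q → Q* = 5.9113, P* = 68.8806.
At Q = 3.8: demand price = 84.25 − 2.6·3.8 = 74.37; supply price = 47.6 + 3.6·3.8 = 61.28.
ΔQ = 5.9113 − 3.8 = 2.1113; wedge = 74.37 − 61.28 = 13.09.
The triangle = ½ × 2.1113 × 13.09 = $13.82 million.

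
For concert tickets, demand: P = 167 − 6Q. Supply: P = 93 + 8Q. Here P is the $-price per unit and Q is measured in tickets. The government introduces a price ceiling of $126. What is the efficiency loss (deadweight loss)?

Competitive equilibrium: 167 − 6Q = 93 + 8Q → Q* = 5.2857, P* = 135.2857.
At the ceiling P = 126, quantity supplied = (126 − 93)/8 = 4.125.
Willingness to pay at Q' = 4.125: 167 − 6·4.125 = 142.25.
ΔQ = 5.2857 − 4.125 = 1.1607; wedge = 142.25 − 126 = 16.25.
DWL = ½ × 1.1607 × 16.25 = $9.43.

$9.43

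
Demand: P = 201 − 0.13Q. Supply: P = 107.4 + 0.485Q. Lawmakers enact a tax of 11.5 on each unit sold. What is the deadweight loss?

107.52

Competitive equilibrium: 201 − 0.13Q = 107.4 + 0.485Q → Q* = 152.1951, P* = 181.2146.
With the tax, the buyer price exceeds the seller price by 11.5: (201 − 0.13Q) − (107.4 + 0.485Q) = 11.5 → Q' = 133.4959.
ΔQ = 152.1951 − 133.4959 = 18.6992; the wedge equals the tax, 11.5.
The triangle = ½ × 18.6992 × 11.5 = 107.52.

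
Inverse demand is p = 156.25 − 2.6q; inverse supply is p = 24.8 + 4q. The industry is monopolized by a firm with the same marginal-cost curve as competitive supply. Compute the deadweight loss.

Competitive equilibrium: 156.25 − 2.6q = 24.8 + 4q → q* = 19.9167, p* = 104.4667.
Marginal revenue: MR = 156.25 − 5.2q. Set MR = MC: 156.25 − 5.2q = 24.8 + 4q → q_m = 14.288.
Price p_m = 156.25 − 2.6·14.288 = 119.1012; MC(q_m) = 24.8 + 4·14.288 = 81.952.
Competitive q* = 19.9167, so Δq = 5.6287; wedge = 119.1012 − 81.952 = 37.1492.
The triangle = ½ × 5.6287 × 37.1492 = 104.55.

104.55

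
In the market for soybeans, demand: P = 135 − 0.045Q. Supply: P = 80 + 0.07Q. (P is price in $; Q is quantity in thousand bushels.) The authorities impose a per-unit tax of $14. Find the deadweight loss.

Competitive equilibrium: 135 − 0.045Q = 80 + 0.07Q → Q* = 478.2609, P* = 113.4783.
With the tax, the buyer price exceeds the seller price by 14: (135 − 0.045Q) − (80 + 0.07Q) = 14 → Q' = 356.5217.
ΔQ = 478.2609 − 356.5217 = 121.7392; the wedge equals the tax, 14.
Deadweight loss = ½ × 121.7392 × 14 = $852.17 thousand.

$852.17 thousand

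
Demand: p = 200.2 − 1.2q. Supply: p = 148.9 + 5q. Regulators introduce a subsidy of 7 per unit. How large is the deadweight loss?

3.95

Competitive equilibrium: 200.2 − 1.2q = 148.9 + 5q → q* = 8.2742, p* = 190.271.
The subsidy lowers effective supply by 7: p = 141.9 + 5q.
New quantity: 200.2 − 1.2q = 141.9 + 5q → q' = 9.4032.
Overproduction Δq = 9.4032 − 8.2742 = 1.129; wedge = subsidy = 7.
Welfare loss = ½ × 1.129 × 7 = 3.95.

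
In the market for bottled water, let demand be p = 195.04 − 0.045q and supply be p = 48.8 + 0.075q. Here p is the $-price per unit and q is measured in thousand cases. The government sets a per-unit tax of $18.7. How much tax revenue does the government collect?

$19874.98 thousand

Competitive equilibrium: 195.04 − 0.045q = 48.8 + 0.075q → q* = 1218.6667, p* = 140.2.
With the tax, the buyer price exceeds the seller price by 18.7: (195.04 − 0.045q) − (48.8 + 0.075q) = 18.7 → q' = 1062.8333.
Tax revenue = 18.7 × 1062.8333 = $19874.98 thousand.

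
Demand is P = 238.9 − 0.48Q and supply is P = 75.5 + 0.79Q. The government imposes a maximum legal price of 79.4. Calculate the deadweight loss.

9720.46

Competitive equilibrium: 238.9 − 0.48Q = 75.5 + 0.79Q → Q* = 128.6614, P* = 177.1425.
At the ceiling P = 79.4, quantity supplied = (79.4 − 75.5)/0.79 = 4.9367.
Willingness to pay at Q' = 4.9367: 238.9 − 0.48·4.9367 = 236.5304.
ΔQ = 128.6614 − 4.9367 = 123.7247; wedge = 236.5304 − 79.4 = 157.1304.
Welfare loss = ½ × 123.7247 × 157.1304 = 9720.46.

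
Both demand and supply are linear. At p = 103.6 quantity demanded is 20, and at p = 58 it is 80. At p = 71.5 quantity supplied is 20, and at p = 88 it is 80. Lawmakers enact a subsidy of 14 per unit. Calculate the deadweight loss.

Demand slope = (58 − 103.6)/(80 − 20) = −0.76, so p = 118.8 − 0.76q.
Supply slope = (88 − 71.5)/(80 − 20) = 0.275, so p = 66 + 0.275q.
Competitive equilibrium: 118.8 − 0.76q = 66 + 0.275q → q* = 51.0145, p* = 80.029.
The subsidy lowers effective supply by 14: p = 52 + 0.275q.
New quantity: 118.8 − 0.76q = 52 + 0.275q → q' = 64.5411.
Overproduction Δq = 64.5411 − 51.0145 = 13.5266; wedge = subsidy = 14.
Deadweight loss = ½ × 13.5266 × 14 = 94.69.

94.69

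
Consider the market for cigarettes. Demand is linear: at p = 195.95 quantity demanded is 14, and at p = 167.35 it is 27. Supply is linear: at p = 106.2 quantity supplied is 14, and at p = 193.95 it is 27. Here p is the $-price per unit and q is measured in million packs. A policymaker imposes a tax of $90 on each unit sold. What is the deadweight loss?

Demand slope = (167.35 − 195.95)/(27 − 14) = −2.2, so p = 226.75 − 2.2q.
Supply slope = (193.95 − 106.2)/(27 − 14) = 6.75, so p = 11.7 + 6.75q.
Competitive equilibrium: 226.75 − 2.2q = 11.7 + 6.75q → q* = 24.0279, p* = 173.8885.
With the tax, the buyer price exceeds the seller price by 90: (226.75 − 2.2q) − (11.7 + 6.75q) = 90 → q' = 13.9721.
Δq = 24.0279 − 13.9721 = 10.0558; the wedge equals the tax, 90.
Welfare loss = ½ × 10.0558 × 90 = $452.51 million.

$452.51 million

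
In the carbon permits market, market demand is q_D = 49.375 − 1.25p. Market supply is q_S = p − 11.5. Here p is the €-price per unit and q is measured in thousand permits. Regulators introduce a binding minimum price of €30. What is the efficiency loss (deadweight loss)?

In inverse form: demand p = 39.5 − 0.8q, supply p = 11.5 + q.
Competitive equilibrium: 39.5 − 0.8q = 11.5 + q → q* = 15.5556, p* = 27.0556.
At the floor p = 30, quantity demanded = (39.5 − 30)/0.8 = 11.875.
Sellers' marginal cost at q' = 11.875: 11.5 + 1·11.875 = 23.375.
Δq = 15.5556 − 11.875 = 3.6806; wedge = 30 − 23.375 = 6.625.
Welfare loss = ½ × 3.6806 × 6.625 = €12.19 thousand.

€12.19 thousand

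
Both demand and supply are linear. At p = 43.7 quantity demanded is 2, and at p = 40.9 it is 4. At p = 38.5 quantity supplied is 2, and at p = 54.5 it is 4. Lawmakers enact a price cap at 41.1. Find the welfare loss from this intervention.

0.24

Demand slope = (40.9 − 43.7)/(4 − 2) = −1.4, so p = 46.5 − 1.4q.
Supply slope = (54.5 − 38.5)/(4 − 2) = 8, so p = 22.5 + 8q.
Competitive equilibrium: 46.5 − 1.4q = 22.5 + 8q → q* = 2.5532, p* = 42.9255.
At the ceiling p = 41.1, quantity supplied = (41.1 − 22.5)/8 = 2.325.
Willingness to pay at q' = 2.325: 46.5 − 1.4·2.325 = 43.245.
Δq = 2.5532 − 2.325 = 0.2282; wedge = 43.245 − 41.1 = 2.145.
Welfare loss = ½ × 0.2282 × 2.145 = 0.24.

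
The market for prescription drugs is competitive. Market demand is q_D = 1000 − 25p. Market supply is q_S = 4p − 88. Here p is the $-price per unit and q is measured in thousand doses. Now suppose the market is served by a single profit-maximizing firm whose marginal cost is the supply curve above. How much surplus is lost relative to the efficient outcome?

$8.21 thousand

In inverse form: demand p = 40 − 0.04q, supply p = 22 + 0.25q.
Competitive equilibrium: 40 − 0.04q = 22 + 0.25q → q* = 62.069, p* = 37.5172.
Marginal revenue: MR = 40 − 0.08q. Set MR = MC: 40 − 0.08q = 22 + 0.25q → q_m = 54.5455.
Price p_m = 40 − 0.04·54.5455 = 37.8182; MC(q_m) = 22 + 0.25·54.5455 = 35.6364.
Competitive q* = 62.069, so Δq = 7.5235; wedge = 37.8182 − 35.6364 = 2.1818.
The triangle = ½ × 7.5235 × 2.1818 = $8.21 thousand.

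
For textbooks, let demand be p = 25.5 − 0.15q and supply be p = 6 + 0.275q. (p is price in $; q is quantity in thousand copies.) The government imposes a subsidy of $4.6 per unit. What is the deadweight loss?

$24.89 thousand

Competitive equilibrium: 25.5 − 0.15q = 6 + 0.275q → q* = 45.8824, p* = 18.6176.
The subsidy lowers effective supply by 4.6: p = 1.4 + 0.275q.
New quantity: 25.5 − 0.15q = 1.4 + 0.275q → q' = 56.7059.
Overproduction Δq = 56.7059 − 45.8824 = 10.8235; wedge = subsidy = 4.6.
DWL = ½ × 10.8235 × 4.6 = $24.89 thousand.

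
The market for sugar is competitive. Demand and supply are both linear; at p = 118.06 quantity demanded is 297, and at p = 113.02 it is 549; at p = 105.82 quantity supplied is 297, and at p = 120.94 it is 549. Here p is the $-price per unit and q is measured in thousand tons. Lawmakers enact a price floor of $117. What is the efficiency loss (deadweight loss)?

Demand slope = (113.02 − 118.06)/(549 − 297) = −0.02, so p = 124 − 0.02q.
Supply slope = (120.94 − 105.82)/(549 − 297) = 0.06, so p = 88 + 0.06q.
Competitive equilibrium: 124 − 0.02q = 88 + 0.06q → q* = 450, p* = 115.
At the floor p = 117, quantity demanded = (124 − 117)/0.02 = 350.
Sellers' marginal cost at q' = 350: 88 + 0.06·350 = 109.
Δq = 450 − 350 = 100; wedge = 117 − 109 = 8.
Welfare loss = ½ × 100 × 8 = $400 thousand.

$400 thousand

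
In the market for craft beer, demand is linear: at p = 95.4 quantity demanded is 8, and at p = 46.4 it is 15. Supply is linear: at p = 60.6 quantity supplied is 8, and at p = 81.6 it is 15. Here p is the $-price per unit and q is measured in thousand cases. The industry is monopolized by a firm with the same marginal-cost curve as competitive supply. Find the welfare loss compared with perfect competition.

Demand slope = (46.4 − 95.4)/(15 − 8) = −7, so p = 151.4 − 7q.
Supply slope = (81.6 − 60.6)/(15 − 8) = 3, so p = 36.6 + 3q.
Competitive equilibrium: 151.4 − 7q = 36.6 + 3q → q* = 11.48, p* = 71.04.
Marginal revenue: MR = 151.4 − 14q. Set MR = MC: 151.4 − 14q = 36.6 + 3q → q_m = 6.7529.
Price p_m = 151.4 − 7·6.7529 = 104.1297; MC(q_m) = 36.6 + 3·6.7529 = 56.8587.
Competitive q* = 11.48, so Δq = 4.7271; wedge = 104.1297 − 56.8587 = 47.271.
The triangle = ½ × 4.7271 × 47.271 = $111.73 thousand.

$111.73 thousand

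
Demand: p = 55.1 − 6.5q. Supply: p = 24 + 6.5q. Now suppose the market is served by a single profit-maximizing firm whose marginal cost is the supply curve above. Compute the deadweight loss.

4.13

Competitive equilibrium: 55.1 − 6.5q = 24 + 6.5q → q* = 2.3923, p* = 39.55.
Marginal revenue: MR = 55.1 − 13q. Set MR = MC: 55.1 − 13q = 24 + 6.5q → q_m = 1.5949.
Price p_m = 55.1 − 6.5·1.5949 = 44.7332; MC(q_m) = 24 + 6.5·1.5949 = 34.3669.
Competitive q* = 2.3923, so Δq = 0.7974; wedge = 44.7332 − 34.3669 = 10.3663.
Deadweight loss = ½ × 0.7974 × 10.3663 = 4.13.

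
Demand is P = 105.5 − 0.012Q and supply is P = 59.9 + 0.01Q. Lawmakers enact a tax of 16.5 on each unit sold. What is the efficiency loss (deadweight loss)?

Competitive equilibrium: 105.5 − 0.012Q = 59.9 + 0.01Q → Q* = 2072.7273, P* = 80.6273.
With the tax, the buyer price exceeds the seller price by 16.5: (105.5 − 0.012Q) − (59.9 + 0.01Q) = 16.5 → Q' = 1322.7273.
ΔQ = 2072.7273 − 1322.7273 = 750; the wedge equals the tax, 16.5.
Welfare loss = ½ × 750 × 16.5 = 6187.50.

6187.50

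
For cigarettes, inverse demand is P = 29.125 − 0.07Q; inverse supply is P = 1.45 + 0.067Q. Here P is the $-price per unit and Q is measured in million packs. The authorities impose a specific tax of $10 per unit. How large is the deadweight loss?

$364.96 million

Competitive equilibrium: 29.125 − 0.07Q = 1.45 + 0.067Q → Q* = 202.0073, P* = 14.9845.
With the tax, the buyer price exceeds the seller price by 10: (29.125 − 0.07Q) − (1.45 + 0.067Q) = 10 → Q' = 129.0146.
ΔQ = 202.0073 − 129.0146 = 72.9927; the wedge equals the tax, 10.
Deadweight loss = ½ × 72.9927 × 10 = $364.96 million.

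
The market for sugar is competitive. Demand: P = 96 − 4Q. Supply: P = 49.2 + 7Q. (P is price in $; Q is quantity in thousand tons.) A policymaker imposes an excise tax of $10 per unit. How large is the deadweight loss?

Competitive equilibrium: 96 − 4Q = 49.2 + 7Q → Q* = 4.2545, P* = 78.9818.
With the tax, the buyer price exceeds the seller price by 10: (96 − 4Q) − (49.2 + 7Q) = 10 → Q' = 3.3455.
ΔQ = 4.2545 − 3.3455 = 0.909; the wedge equals the tax, 10.
DWL = ½ × 0.909 × 10 = $4.55 thousand.

$4.55 thousand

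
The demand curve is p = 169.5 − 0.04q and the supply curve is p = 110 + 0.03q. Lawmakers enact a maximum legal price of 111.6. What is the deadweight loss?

Competitive equilibrium: 169.5 − 0.04q = 110 + 0.03q → q* = 850, p* = 135.5.
At the ceiling p = 111.6, quantity supplied = (111.6 − 110)/0.03 = 53.33333.
Willingness to pay at q' = 53.33333: 169.5 − 0.04·53.33333 = 167.36667.
Δq = 850 − 53.33333 = 796.66667; wedge = 167.36667 − 111.6 = 55.76667.
DWL = ½ × 796.66667 × 55.76667 = 22213.72.

22213.72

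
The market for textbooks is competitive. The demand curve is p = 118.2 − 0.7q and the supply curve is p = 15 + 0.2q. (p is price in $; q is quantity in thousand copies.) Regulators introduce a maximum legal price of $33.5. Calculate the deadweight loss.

Competitive equilibrium: 118.2 − 0.7q = 15 + 0.2q → q* = 114.6667, p* = 37.9333.
At the ceiling p = 33.5, quantity supplied = (33.5 − 15)/0.2 = 92.5.
Willingness to pay at q' = 92.5: 118.2 − 0.7·92.5 = 53.45.
Δq = 114.6667 − 92.5 = 22.1667; wedge = 53.45 − 33.5 = 19.95.
The triangle = ½ × 22.1667 × 19.95 = $221.11 thousand.

$221.11 thousand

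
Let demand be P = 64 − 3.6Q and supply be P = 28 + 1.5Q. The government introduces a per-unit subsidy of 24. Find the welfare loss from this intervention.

56.47

Competitive equilibrium: 64 − 3.6Q = 28 + 1.5Q → Q* = 7.0588, P* = 38.5882.
The subsidy lowers effective supply by 24: P = 4 + 1.5Q.
New quantity: 64 − 3.6Q = 4 + 1.5Q → Q' = 11.7647.
Overproduction ΔQ = 11.7647 − 7.0588 = 4.7059; wedge = subsidy = 24.
Deadweight loss = ½ × 4.7059 × 24 = 56.47.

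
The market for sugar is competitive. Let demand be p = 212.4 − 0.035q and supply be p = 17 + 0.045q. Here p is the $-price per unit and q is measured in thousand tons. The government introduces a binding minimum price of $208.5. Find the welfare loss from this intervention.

$217355.76 thousand

Competitive equilibrium: 212.4 − 0.035q = 17 + 0.045q → q* = 2442.5, p* = 126.9125.
At the floor p = 208.5, quantity demanded = (212.4 − 208.5)/0.035 = 111.42857.
Sellers' marginal cost at q' = 111.42857: 17 + 0.045·111.42857 = 22.01429.
Δq = 2442.5 − 111.42857 = 2331.07143; wedge = 208.5 − 22.01429 = 186.48571.
Deadweight loss = ½ × 2331.07143 × 186.48571 = $217355.76 thousand.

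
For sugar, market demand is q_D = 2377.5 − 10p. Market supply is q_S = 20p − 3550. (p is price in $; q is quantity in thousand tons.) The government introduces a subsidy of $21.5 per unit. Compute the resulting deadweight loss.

In inverse form: demand p = 237.75 − 0.1q, supply p = 177.5 + 0.05q.
Competitive equilibrium: 237.75 − 0.1q = 177.5 + 0.05q → q* = 401.6667, p* = 197.5833.
The subsidy lowers effective supply by 21.5: p = 156 + 0.05q.
New quantity: 237.75 − 0.1q = 156 + 0.05q → q' = 545.
Overproduction Δq = 545 − 401.6667 = 143.3333; wedge = subsidy = 21.5.
DWL = ½ × 143.3333 × 21.5 = $1540.83 thousand.

$1540.83 thousand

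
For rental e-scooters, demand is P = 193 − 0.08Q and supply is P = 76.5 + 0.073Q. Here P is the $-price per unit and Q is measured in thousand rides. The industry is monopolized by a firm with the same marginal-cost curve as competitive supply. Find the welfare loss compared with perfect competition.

$5228.76 thousand

Competitive equilibrium: 193 − 0.08Q = 76.5 + 0.073Q → Q* = 761.4379, P* = 132.085.
Marginal revenue: MR = 193 − 0.16Q. Set MR = MC: 193 − 0.16Q = 76.5 + 0.073Q → Q_m = 500.
Price P_m = 193 − 0.08·500 = 153; MC(Q_m) = 76.5 + 0.073·500 = 113.
Competitive Q* = 761.4379, so ΔQ = 261.4379; wedge = 153 − 113 = 40.
DWL = ½ × 261.4379 × 40 = $5228.76 thousand.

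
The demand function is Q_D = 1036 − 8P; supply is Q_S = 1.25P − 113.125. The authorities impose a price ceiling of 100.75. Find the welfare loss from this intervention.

398.40

In inverse form: demand P = 129.5 − 0.125Q, supply P = 90.5 + 0.8Q.
Competitive equilibrium: 129.5 − 0.125Q = 90.5 + 0.8Q → Q* = 42.1622, P* = 124.2297.
At the ceiling P = 100.75, quantity supplied = (100.75 − 90.5)/0.8 = 12.8125.
Willingness to pay at Q' = 12.8125: 129.5 − 0.125·12.8125 = 127.8984.
ΔQ = 42.1622 − 12.8125 = 29.3497; wedge = 127.8984 − 100.75 = 27.1484.
The triangle = ½ × 29.3497 × 27.1484 = 398.40.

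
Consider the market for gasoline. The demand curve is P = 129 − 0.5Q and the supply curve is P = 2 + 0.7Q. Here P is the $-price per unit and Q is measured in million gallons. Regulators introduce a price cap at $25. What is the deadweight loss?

Competitive equilibrium: 129 − 0.5Q = 2 + 0.7Q → Q* = 105.83333, P* = 76.08333.
At the ceiling P = 25, quantity supplied = (25 − 2)/0.7 = 32.85714.
Willingness to pay at Q' = 32.85714: 129 − 0.5·32.85714 = 112.57143.
ΔQ = 105.83333 − 32.85714 = 72.97619; wedge = 112.57143 − 25 = 87.57143.
DWL = ½ × 72.97619 × 87.57143 = $3195.31 million.

$3195.31 million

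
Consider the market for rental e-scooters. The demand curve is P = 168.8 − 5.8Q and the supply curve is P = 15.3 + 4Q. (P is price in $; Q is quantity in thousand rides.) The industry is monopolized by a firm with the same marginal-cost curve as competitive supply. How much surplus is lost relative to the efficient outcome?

Competitive equilibrium: 168.8 − 5.8Q = 15.3 + 4Q → Q* = 15.6633, P* = 77.9531.
Marginal revenue: MR = 168.8 − 11.6Q. Set MR = MC: 168.8 − 11.6Q = 15.3 + 4Q → Q_m = 9.8397.
Price P_m = 168.8 − 5.8·9.8397 = 111.7297; MC(Q_m) = 15.3 + 4·9.8397 = 54.6588.
Competitive Q* = 15.6633, so ΔQ = 5.8236; wedge = 111.7297 − 54.6588 = 57.0709.
Welfare loss = ½ × 5.8236 × 57.0709 = $166.18 thousand.

$166.18 thousand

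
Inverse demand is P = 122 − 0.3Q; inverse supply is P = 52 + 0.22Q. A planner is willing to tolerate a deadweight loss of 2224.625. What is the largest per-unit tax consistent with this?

Competitive equilibrium: 122 − 0.3Q = 52 + 0.22Q → Q* = 134.6154, P* = 81.6154.
A tax t gives ΔQ = t/0.52 and wedge t, so DWL = t²/1.04.
t²/1.04 = 2224.625 → t² = 2313.61 → t = 48.1.

48.1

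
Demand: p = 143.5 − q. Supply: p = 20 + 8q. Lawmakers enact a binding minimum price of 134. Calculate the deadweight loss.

Competitive equilibrium: 143.5 − q = 20 + 8q → q* = 13.7222, p* = 129.7778.
At the floor p = 134, quantity demanded = (143.5 − 134)/1 = 9.5.
Sellers' marginal cost at q' = 9.5: 20 + 8·9.5 = 96.
Δq = 13.7222 − 9.5 = 4.2222; wedge = 134 − 96 = 38.
The triangle = ½ × 4.2222 × 38 = 80.22.

80.22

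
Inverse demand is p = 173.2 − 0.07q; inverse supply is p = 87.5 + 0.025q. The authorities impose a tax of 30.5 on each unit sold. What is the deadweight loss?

4896.05

Competitive equilibrium: 173.2 − 0.07q = 87.5 + 0.025q → q* = 902.1053, p* = 110.0526.
With the tax, the buyer price exceeds the seller price by 30.5: (173.2 − 0.07q) − (87.5 + 0.025q) = 30.5 → q' = 581.0526.
Δq = 902.1053 − 581.0526 = 321.0527; the wedge equals the tax, 30.5.
DWL = ½ × 321.0527 × 30.5 = 4896.05.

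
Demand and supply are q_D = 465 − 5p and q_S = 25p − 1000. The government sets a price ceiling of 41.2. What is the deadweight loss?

4370.08

In inverse form: demand p = 93 − 0.2q, supply p = 40 + 0.04q.
Competitive equilibrium: 93 − 0.2q = 40 + 0.04q → q* = 220.8333, p* = 48.8333.
At the ceiling p = 41.2, quantity supplied = (41.2 − 40)/0.04 = 30.
Willingness to pay at q' = 30: 93 − 0.2·30 = 87.
Δq = 220.8333 − 30 = 190.8333; wedge = 87 − 41.2 = 45.8.
DWL = ½ × 190.8333 × 45.8 = 4370.08.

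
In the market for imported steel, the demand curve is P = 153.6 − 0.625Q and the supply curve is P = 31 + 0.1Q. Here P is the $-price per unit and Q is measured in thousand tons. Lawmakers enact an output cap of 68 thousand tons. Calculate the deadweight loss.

Competitive equilibrium: 153.6 − 0.625Q = 31 + 0.1Q → Q* = 169.1034, P* = 47.9103.
At Q = 68: demand price = 153.6 − 0.625·68 = 111.1; supply price = 31 + 0.1·68 = 37.8.
ΔQ = 169.1034 − 68 = 101.1034; wedge = 111.1 − 37.8 = 73.3.
DWL = ½ × 101.1034 × 73.3 = $3705.44 thousand.

$3705.44 thousand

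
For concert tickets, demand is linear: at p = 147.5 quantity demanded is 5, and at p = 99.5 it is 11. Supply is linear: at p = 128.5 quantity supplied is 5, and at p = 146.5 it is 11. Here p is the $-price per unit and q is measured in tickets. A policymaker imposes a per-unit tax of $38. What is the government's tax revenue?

$124.36

Demand slope = (99.5 − 147.5)/(11 − 5) = −8, so p = 187.5 − 8q.
Supply slope = (146.5 − 128.5)/(11 − 5) = 3, so p = 113.5 + 3q.
Competitive equilibrium: 187.5 − 8q = 113.5 + 3q → q* = 6.7273, p* = 133.6818.
With the tax, the buyer price exceeds the seller price by 38: (187.5 − 8q) − (113.5 + 3q) = 38 → q' = 3.2727.
Tax revenue = 38 × 3.2727 = $124.36.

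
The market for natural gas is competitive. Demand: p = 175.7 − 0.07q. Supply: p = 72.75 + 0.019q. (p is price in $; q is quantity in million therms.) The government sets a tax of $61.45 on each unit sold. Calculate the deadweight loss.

Competitive equilibrium: 175.7 − 0.07q = 72.75 + 0.019q → q* = 1156.7416, p* = 94.7281.
With the tax, the buyer price exceeds the seller price by 61.45: (175.7 − 0.07q) − (72.75 + 0.019q) = 61.45 → q' = 466.2921.
Δq = 1156.7416 − 466.2921 = 690.4495; the wedge equals the tax, 61.45.
The triangle = ½ × 690.4495 × 61.45 = $21214.06 million.

$21214.06 million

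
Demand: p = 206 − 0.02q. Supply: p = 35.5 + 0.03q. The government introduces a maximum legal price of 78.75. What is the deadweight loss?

96858.40

Competitive equilibrium: 206 − 0.02q = 35.5 + 0.03q → q* = 3410, p* = 137.8.
At the ceiling p = 78.75, quantity supplied = (78.75 − 35.5)/0.03 = 1441.666667.
Willingness to pay at q' = 1441.666667: 206 − 0.02·1441.666667 = 177.166667.
Δq = 3410 − 1441.666667 = 1968.333333; wedge = 177.166667 − 78.75 = 98.416667.
DWL = ½ × 1968.333333 × 98.416667 = 96858.40.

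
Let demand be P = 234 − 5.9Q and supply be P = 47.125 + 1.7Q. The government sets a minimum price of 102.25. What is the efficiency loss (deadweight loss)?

Competitive equilibrium: 234 − 5.9Q = 47.125 + 1.7Q → Q* = 24.5888, P* = 88.926.
At the floor P = 102.25, quantity demanded = (234 − 102.25)/5.9 = 22.3305.
Sellers' marginal cost at Q' = 22.3305: 47.125 + 1.7·22.3305 = 85.0869.
ΔQ = 24.5888 − 22.3305 = 2.2583; wedge = 102.25 − 85.0869 = 17.1631.
Welfare loss = ½ × 2.2583 × 17.1631 = 19.38.

19.38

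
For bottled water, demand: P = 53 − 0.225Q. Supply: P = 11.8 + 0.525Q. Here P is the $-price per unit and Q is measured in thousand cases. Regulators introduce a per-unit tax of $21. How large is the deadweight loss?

$294 thousand

Competitive equilibrium: 53 − 0.225Q = 11.8 + 0.525Q → Q* = 54.9333, P* = 40.64.
With the tax, the buyer price exceeds the seller price by 21: (53 − 0.225Q) − (11.8 + 0.525Q) = 21 → Q' = 26.9333.
ΔQ = 54.9333 − 26.9333 = 28; the wedge equals the tax, 21.
The triangle = ½ × 28 × 21 = $294 thousand.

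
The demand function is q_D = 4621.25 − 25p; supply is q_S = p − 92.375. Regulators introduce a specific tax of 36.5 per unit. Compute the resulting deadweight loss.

640.50

In inverse form: demand p = 184.85 − 0.04q, supply p = 92.375 + q.
Competitive equilibrium: 184.85 − 0.04q = 92.375 + q → q* = 88.91827, p* = 181.29327.
With the tax, the buyer price exceeds the seller price by 36.5: (184.85 − 0.04q) − (92.375 + q) = 36.5 → q' = 53.82212.
Δq = 88.91827 − 53.82212 = 35.09615; the wedge equals the tax, 36.5.
Deadweight loss = ½ × 35.09615 × 36.5 = 640.50.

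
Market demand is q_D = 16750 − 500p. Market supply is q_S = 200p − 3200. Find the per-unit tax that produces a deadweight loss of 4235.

7.7

In inverse form: demand p = 33.5 − 0.002q, supply p = 16 + 0.005q.
Competitive equilibrium: 33.5 − 0.002q = 16 + 0.005q → q* = 2500, p* = 28.5.
A tax t gives Δq = t/0.007 and wedge t, so DWL = t²/0.014.
t²/0.014 = 4235 → t² = 59.29 → t = 7.7.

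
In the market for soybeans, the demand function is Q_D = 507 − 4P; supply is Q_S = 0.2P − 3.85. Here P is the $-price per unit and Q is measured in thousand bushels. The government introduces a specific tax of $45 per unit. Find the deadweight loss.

In inverse form: demand P = 126.75 − 0.25Q, supply P = 19.25 + 5Q.
Competitive equilibrium: 126.75 − 0.25Q = 19.25 + 5Q → Q* = 20.4762, P* = 121.631.
With the tax, the buyer price exceeds the seller price by 45: (126.75 − 0.25Q) − (19.25 + 5Q) = 45 → Q' = 11.9048.
ΔQ = 20.4762 − 11.9048 = 8.5714; the wedge equals the tax, 45.
DWL = ½ × 8.5714 × 45 = $192.86 thousand.

$192.86 thousand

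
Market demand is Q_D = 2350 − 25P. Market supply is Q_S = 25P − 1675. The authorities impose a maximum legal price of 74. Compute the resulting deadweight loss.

1056.25

In inverse form: demand P = 94 − 0.04Q, supply P = 67 + 0.04Q.
Competitive equilibrium: 94 − 0.04Q = 67 + 0.04Q → Q* = 337.5, P* = 80.5.
At the ceiling P = 74, quantity supplied = (74 − 67)/0.04 = 175.
Willingness to pay at Q' = 175: 94 − 0.04·175 = 87.
ΔQ = 337.5 − 175 = 162.5; wedge = 87 − 74 = 13.
The triangle = ½ × 162.5 × 13 = 1056.25.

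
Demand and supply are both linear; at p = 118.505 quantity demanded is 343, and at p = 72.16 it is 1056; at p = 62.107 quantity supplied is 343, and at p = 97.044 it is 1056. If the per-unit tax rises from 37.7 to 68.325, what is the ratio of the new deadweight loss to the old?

3.285

Demand slope = (72.16 − 118.505)/(1056 − 343) = −0.065, so p = 140.8 − 0.065q.
Supply slope = (97.044 − 62.107)/(1056 − 343) = 0.049, so p = 45.3 + 0.049q.
Competitive equilibrium: 140.8 − 0.065q = 45.3 + 0.049q → q* = 837.7193, p* = 86.3482.
For a per-unit tax t: Δq = t/0.114, so DWL = ½·t·(t/0.114) = t²/0.228.
At t = 37.7: DWL = 6233.728. At t = 68.325: DWL = 20475.025.
Ratio = (68.325/37.7)² = 3.285.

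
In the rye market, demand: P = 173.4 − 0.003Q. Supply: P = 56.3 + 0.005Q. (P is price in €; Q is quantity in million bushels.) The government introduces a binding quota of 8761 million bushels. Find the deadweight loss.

Competitive equilibrium: 173.4 − 0.003Q = 56.3 + 0.005Q → Q* = 14637.5, P* = 129.4875.
At Q = 8761: demand price = 173.4 − 0.003·8761 = 147.117; supply price = 56.3 + 0.005·8761 = 100.105.
ΔQ = 14637.5 − 8761 = 5876.5; wedge = 147.117 − 100.105 = 47.012.
Deadweight loss = ½ × 5876.5 × 47.012 = €138133.009 million.

€138133.009 million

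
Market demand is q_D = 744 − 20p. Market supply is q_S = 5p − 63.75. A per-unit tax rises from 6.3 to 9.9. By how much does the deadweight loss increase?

116.64

In inverse form: demand p = 37.2 − 0.05q, supply p = 12.75 + 0.2q.
Competitive equilibrium: 37.2 − 0.05q = 12.75 + 0.2q → q* = 97.8, p* = 32.31.
For a per-unit tax t: Δq = t/0.25, so DWL = ½·t·(t/0.25) = t²/0.5.
At t = 6.3: DWL = 79.38. At t = 9.9: DWL = 196.02.
Increase = 196.02 − 79.38 = 116.64.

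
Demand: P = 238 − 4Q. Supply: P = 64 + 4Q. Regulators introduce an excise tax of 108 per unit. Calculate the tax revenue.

Competitive equilibrium: 238 − 4Q = 64 + 4Q → Q* = 21.75, P* = 151.
With the tax, the buyer price exceeds the seller price by 108: (238 − 4Q) − (64 + 4Q) = 108 → Q' = 8.25.
Tax revenue = 108 × 8.25 = 891.

891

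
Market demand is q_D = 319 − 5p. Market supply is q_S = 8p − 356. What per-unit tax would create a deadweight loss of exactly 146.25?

In inverse form: demand p = 63.8 − 0.2q, supply p = 44.5 + 0.125q.
Competitive equilibrium: 63.8 − 0.2q = 44.5 + 0.125q → q* = 59.3846, p* = 51.9231.
A tax t gives Δq = t/0.325 and wedge t, so DWL = t²/0.65.
t²/0.65 = 146.25 → t² = 95.0625 → t = 9.75.

9.75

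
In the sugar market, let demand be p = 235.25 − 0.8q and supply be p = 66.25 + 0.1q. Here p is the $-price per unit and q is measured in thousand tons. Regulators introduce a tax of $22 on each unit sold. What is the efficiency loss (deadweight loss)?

$268.89 thousand

Competitive equilibrium: 235.25 − 0.8q = 66.25 + 0.1q → q* = 187.7778, p* = 85.0278.
With the tax, the buyer price exceeds the seller price by 22: (235.25 − 0.8q) − (66.25 + 0.1q) = 22 → q' = 163.3333.
Δq = 187.7778 − 163.3333 = 24.4445; the wedge equals the tax, 22.
Welfare loss = ½ × 24.4445 × 22 = $268.89 thousand.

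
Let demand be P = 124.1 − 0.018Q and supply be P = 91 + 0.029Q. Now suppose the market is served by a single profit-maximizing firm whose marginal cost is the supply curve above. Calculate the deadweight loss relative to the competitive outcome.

893.81

Competitive equilibrium: 124.1 − 0.018Q = 91 + 0.029Q → Q* = 704.2553, P* = 111.4234.
Marginal revenue: MR = 124.1 − 0.036Q. Set MR = MC: 124.1 − 0.036Q = 91 + 0.029Q → Q_m = 509.2308.
Price P_m = 124.1 − 0.018·509.2308 = 114.9338; MC(Q_m) = 91 + 0.029·509.2308 = 105.7677.
Competitive Q* = 704.2553, so ΔQ = 195.0245; wedge = 114.9338 − 105.7677 = 9.1661.
Deadweight loss = ½ × 195.0245 × 9.1661 = 893.81.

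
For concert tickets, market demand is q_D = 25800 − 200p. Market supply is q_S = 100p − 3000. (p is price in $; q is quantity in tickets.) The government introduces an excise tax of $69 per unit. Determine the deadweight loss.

$158700

In inverse form: demand p = 129 − 0.005q, supply p = 30 + 0.01q.
Competitive equilibrium: 129 − 0.005q = 30 + 0.01q → q* = 6600, p* = 96.
With the tax, the buyer price exceeds the seller price by 69: (129 − 0.005q) − (30 + 0.01q) = 69 → q' = 2000.
Δq = 6600 − 2000 = 4600; the wedge equals the tax, 69.
Deadweight loss = ½ × 4600 × 69 = $158700.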